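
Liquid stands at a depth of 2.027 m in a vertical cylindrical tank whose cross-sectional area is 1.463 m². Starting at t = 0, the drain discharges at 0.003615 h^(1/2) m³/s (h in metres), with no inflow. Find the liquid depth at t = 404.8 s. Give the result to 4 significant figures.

Accumulation of liquid (constant cross-section A): A dh/dt = −0.003615 √h.
This is separable: 2 d(√h)/dt = −0.003615/A, so √h = √h₀ − (0.003615/(2A)) t.
√h = √2.027 − 0.003615·404.8/(2·1.463) = 1.42373 − 0.500120 = 0.923607.
h = 0.923607² = 0.853050 m.

0.8531 m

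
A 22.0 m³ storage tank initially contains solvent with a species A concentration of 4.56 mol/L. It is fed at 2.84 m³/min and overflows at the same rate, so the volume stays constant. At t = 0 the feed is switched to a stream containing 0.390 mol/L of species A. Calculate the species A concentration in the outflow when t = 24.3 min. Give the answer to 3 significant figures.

Species balance on the tank: V dC/dt = Q(C_in − C).
Time constant τ = V/Q = 22.0/2.84 = 7.7465 min.
Solution: C(t) = C_in + (C₀ − C_in) e^(−t/τ).
C(24.3) = 0.390 + (4.56 − 0.390)·e^(−24.3/7.7465) = 0.390 + (4.1700)·0.043417 = 0.57105 mol/L.

0.571 mol/L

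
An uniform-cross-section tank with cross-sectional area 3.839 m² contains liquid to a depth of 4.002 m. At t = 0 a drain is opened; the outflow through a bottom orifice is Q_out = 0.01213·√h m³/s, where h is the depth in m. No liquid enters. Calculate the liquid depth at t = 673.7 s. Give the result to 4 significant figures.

0.8764 m

Accumulation of liquid (constant cross-section A): A dh/dt = −0.01213 √h.
This is separable: 2 d(√h)/dt = −0.01213/A, so √h = √h₀ − (0.01213/(2A)) t.
√h = √4.002 − 0.01213·673.7/(2·3.839) = 2.00050 − 1.06434 = 0.936163.
h = 0.936163² = 0.876401 m.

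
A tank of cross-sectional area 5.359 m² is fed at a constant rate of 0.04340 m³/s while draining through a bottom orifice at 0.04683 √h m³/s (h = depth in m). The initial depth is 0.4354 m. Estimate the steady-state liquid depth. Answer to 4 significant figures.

A dh/dt = Q_in − 0.04683 √h. Steady state requires inflow = outflow:
Q_in = 0.04683 √h_ss ⇒ √h_ss = 0.04340/0.04683 = 0.926756.
h_ss = 0.926756² = 0.858877 m. (Since h₀ = 0.4354 m < h_ss, the level will rise toward this value.)

0.8589 m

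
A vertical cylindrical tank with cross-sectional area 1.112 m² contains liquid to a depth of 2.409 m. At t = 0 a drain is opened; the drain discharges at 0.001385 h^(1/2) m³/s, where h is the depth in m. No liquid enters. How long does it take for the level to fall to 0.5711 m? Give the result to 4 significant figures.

1279 s

With no inflow, A dh/dt = −0.001385 √h.
∫ h^(−1/2) dh = −(0.001385/A) ∫ dt, giving 2√h = 2√h₀ − (0.001385/A) t.
t = 2A(√h₀ − √h)/0.001385 = 2·1.112·(√2.409 − √0.5711)/0.001385
  = 2.22400 × (1.55210 − 0.755712) / 0.001385 = 1278.81 s.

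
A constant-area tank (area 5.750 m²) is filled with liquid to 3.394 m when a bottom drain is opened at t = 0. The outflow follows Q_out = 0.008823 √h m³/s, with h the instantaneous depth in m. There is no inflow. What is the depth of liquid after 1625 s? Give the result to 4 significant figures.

Mass balance (ρ constant): A dh/dt = −0.008823 √h.
This is separable: 2 d(√h)/dt = −0.008823/A, so √h = √h₀ − (0.008823/(2A)) t.
√h = √3.394 − 0.008823·1625/(2·5.750) = 1.84228 − 1.24673 = 0.595553.
h = 0.595553² = 0.354683 m.

0.3547 m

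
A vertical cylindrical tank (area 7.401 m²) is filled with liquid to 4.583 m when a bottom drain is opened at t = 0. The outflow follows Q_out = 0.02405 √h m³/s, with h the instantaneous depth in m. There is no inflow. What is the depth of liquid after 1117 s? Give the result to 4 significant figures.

Volume balance on the tank: A dh/dt = −0.02405 √h.
This is separable: 2 d(√h)/dt = −0.02405/A, so √h = √h₀ − (0.02405/(2A)) t.
√h = √4.583 − 0.02405·1117/(2·7.401) = 2.14079 − 1.81488 = 0.325914.
h = 0.325914² = 0.106220 m.

0.1062 m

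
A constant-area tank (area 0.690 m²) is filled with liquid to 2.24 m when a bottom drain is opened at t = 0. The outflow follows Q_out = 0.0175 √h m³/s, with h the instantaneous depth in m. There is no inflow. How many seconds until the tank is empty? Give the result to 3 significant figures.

118 s

A dh/dt = −Q_out = −0.0175 √h.
This is separable: 2 d(√h)/dt = −0.0175/A, so √h = √h₀ − (0.0175/(2A)) t.
Tank is empty when √h = 0: t_empty = 2A√h₀/0.0175.
t_empty = 2·0.690·√2.24/0.0175 = 1.3800·1.4967/0.0175 = 118.02 s.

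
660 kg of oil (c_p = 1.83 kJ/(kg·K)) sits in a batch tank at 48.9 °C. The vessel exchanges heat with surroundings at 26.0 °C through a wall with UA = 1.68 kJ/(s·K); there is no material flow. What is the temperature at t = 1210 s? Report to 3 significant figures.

M c_p dT/dt = −UA(T − T_amb).
dT/dt = (T_ss − T)/τ with T_ss = T_amb = 26.000 °C, τ = M c_p/UA = 660·1.83/1.68 = 718.93 s.
Solution: T(t) = T_ss + (T₀ − T_ss) e^(−t/τ).
T(1210) = 26.000 + (22.900)·0.18580 = 30.255 °C.

30.3 °C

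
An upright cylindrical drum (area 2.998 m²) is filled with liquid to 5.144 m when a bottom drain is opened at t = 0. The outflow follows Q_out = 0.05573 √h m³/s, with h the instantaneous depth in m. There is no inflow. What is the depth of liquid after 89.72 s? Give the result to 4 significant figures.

2.057 m

With no inflow, A dh/dt = −0.05573 √h.
This is separable: 2 d(√h)/dt = −0.05573/A, so √h = √h₀ − (0.05573/(2A)) t.
√h = √5.144 − 0.05573·89.72/(2·2.998) = 2.26804 − 0.833905 = 1.43413.
h = 1.43413² = 2.05674 m.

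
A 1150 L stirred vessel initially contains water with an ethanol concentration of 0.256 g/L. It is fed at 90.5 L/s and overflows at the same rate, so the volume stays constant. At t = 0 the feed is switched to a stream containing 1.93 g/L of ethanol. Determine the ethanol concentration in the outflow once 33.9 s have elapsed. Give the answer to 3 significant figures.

Mass balance on the solute (V constant): V dC/dt = Q(C_in − C).
So dC/dt = (C_in − C)/τ with τ = V/Q = 1150/90.5 = 12.707 s.
Integrating: C(t) = C_in + (C₀ − C_in) e^(−t/τ).
C(33.9) = 1.93 + (0.256 − 1.93)·e^(−33.9/12.707) = 1.93 + (-1.6740)·0.069406 = 1.8138 g/L.

1.81 g/L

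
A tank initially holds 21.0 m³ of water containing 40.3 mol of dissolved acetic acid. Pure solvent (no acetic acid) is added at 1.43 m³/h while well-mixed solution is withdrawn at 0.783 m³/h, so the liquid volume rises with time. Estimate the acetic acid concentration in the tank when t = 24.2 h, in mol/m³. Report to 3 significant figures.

Let m(t) be the amount of acetic acid. Volume: V(t) = V₀ + (Q_in − Q_out) t = 21.0 + 0.64700 t; V(24.2) = 36.657 m³.
Species balance (pure solvent in): dm/dt = −Q_out · m/V(t).
Separate: dm/m = −Q_out dt/V(t) ⇒ ln(m/m₀) = −(Q_out/(Q_in−Q_out)) ln(V/V₀).
m = m₀ (V₀/V)^(Q_out/(Q_in−Q_out)) = 40.3 × (21.0/36.657)^(1.2102) = 20.536 mol.
C = m/V = 20.536/36.657 = 0.56020 mol/m³.

0.560 mol/m³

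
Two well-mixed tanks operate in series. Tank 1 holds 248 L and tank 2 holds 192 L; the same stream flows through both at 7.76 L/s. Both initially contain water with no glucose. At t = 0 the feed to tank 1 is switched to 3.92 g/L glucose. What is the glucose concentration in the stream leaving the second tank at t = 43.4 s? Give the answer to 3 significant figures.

Species balance on tank i: dCᵢ/dt = (Cᵢ₋₁ − Cᵢ)/τᵢ with τᵢ = Vᵢ/Q.
τ₁ = 248/7.76 = 31.959 s; τ₂ = 192/7.76 = 24.742 s.
Tank 1: C₁ = C_in(1 − e^(−t/τ₁)). Tank 2 (τ₁ ≠ τ₂): C₂ = C_in[1 − (τ₁ e^(−t/τ₁) − τ₂ e^(−t/τ₂))/(τ₁ − τ₂)].
At t = 43.4: e^(−t/τ₁) = 0.25717, e^(−t/τ₂) = 0.17307.
C₂ = 3.92·[1 − (31.959·0.25717 − 24.742·0.17307)/(7.2165)] = 3.92·0.45445 = 1.7815 g/L.

1.78 g/L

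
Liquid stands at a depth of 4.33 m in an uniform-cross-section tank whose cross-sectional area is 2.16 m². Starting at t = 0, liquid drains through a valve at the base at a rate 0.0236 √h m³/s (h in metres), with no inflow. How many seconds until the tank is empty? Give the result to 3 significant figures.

Mass balance (ρ constant): A dh/dt = −0.0236 √h.
∫ h^(−1/2) dh = −(0.0236/A) ∫ dt, giving 2√h = 2√h₀ − (0.0236/A) t.
Set h = 0: 2√h₀ = (0.0236/A) t_empty ⇒ t_empty = 2A√h₀/0.0236.
t_empty = 2·2.16·√4.33/0.0236 = 4.3200·2.0809/0.0236 = 380.90 s.

381 s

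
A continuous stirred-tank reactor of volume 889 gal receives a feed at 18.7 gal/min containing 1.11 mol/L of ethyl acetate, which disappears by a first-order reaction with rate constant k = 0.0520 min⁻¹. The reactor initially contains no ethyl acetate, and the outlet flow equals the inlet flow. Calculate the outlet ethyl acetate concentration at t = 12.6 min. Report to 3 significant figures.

Species balance: V dC/dt = Q C_in − Q C − k V C.
This is linear with rate a = Q/V + k = 0.073035 min⁻¹.
C_ss = Q C_in/(Q + kV) = 0.31969 mol/L; C(t) = C_ss + (C₀ − C_ss) e^(−a t).
C(12.6) = 0.31969 + (-0.31969)·e^(−0.073035·12.6) = 0.31969 + (-0.31969)·0.39842 = 0.19232 mol/L.

0.192 mol/L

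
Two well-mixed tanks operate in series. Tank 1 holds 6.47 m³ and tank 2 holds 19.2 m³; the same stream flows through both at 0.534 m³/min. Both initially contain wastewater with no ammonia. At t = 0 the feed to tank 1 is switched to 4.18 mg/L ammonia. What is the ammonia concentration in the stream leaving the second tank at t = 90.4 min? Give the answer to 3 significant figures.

3.67 mg/L

Each tank obeys Vᵢ dCᵢ/dt = Q(Cᵢ₋₁ − Cᵢ), so τᵢ = Vᵢ/Q.
τ₁ = 6.47/0.534 = 12.116 min; τ₂ = 19.2/0.534 = 35.955 min.
Solving the cascade with C₁(0)=C₂(0)=0 gives C₂(t) = C_in[1 − (τ₁ e^(−t/τ₁) − τ₂ e^(−t/τ₂))/(τ₁ − τ₂)].
At t = 90.4: e^(−t/τ₁) = 0.00057500, e^(−t/τ₂) = 0.080924.
C₂ = 4.18·[1 − (12.116·0.00057500 − 35.955·0.080924)/(-23.839)] = 4.18·0.87824 = 3.6710 mg/L.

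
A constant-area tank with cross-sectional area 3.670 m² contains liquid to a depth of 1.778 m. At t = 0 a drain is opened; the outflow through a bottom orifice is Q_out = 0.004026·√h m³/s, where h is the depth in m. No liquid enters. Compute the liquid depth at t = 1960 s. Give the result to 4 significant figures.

Accumulation of liquid (constant cross-section A): A dh/dt = −0.004026 √h.
This is separable: 2 d(√h)/dt = −0.004026/A, so √h = √h₀ − (0.004026/(2A)) t.
√h = √1.778 − 0.004026·1960/(2·3.670) = 1.33342 − 1.07506 = 0.258354.
h = 0.258354² = 0.0667468 m.

0.06675 m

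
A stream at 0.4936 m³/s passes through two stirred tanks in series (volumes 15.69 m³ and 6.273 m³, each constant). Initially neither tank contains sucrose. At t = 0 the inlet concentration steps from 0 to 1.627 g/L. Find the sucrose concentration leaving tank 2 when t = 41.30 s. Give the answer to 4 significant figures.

Each tank obeys Vᵢ dCᵢ/dt = Q(Cᵢ₋₁ − Cᵢ), so τᵢ = Vᵢ/Q.
τ₁ = 15.69/0.4936 = 31.7869 s; τ₂ = 6.273/0.4936 = 12.7087 s.
Tank 1: C₁ = C_in(1 − e^(−t/τ₁)). Tank 2 (τ₁ ≠ τ₂): C₂ = C_in[1 − (τ₁ e^(−t/τ₁) − τ₂ e^(−t/τ₂))/(τ₁ − τ₂)].
At t = 41.30: e^(−t/τ₁) = 0.272728, e^(−t/τ₂) = 0.0387839.
C₂ = 1.627·[1 − (31.7869·0.272728 − 12.7087·0.0387839)/(19.0782)] = 1.627·0.571433 = 0.929721 g/L.

0.9297 g/L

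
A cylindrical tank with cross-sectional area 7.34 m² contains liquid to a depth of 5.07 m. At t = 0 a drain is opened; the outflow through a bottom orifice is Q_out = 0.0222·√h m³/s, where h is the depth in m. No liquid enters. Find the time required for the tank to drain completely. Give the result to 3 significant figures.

1490 s

A dh/dt = −Q_out = −0.0222 √h.
This is separable: 2 d(√h)/dt = −0.0222/A, so √h = √h₀ − (0.0222/(2A)) t.
Tank is empty when √h = 0: t_empty = 2A√h₀/0.0222.
t_empty = 2·7.34·√5.07/0.0222 = 14.680·2.2517/0.0222 = 1488.9 s.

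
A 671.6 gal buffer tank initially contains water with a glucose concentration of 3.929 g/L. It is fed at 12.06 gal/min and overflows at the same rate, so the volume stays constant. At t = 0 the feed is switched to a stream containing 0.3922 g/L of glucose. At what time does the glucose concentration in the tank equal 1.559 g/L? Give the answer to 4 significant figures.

Accumulation = in − out for the solute gives V dC/dt = Q(C_in − C), so τ = V/Q = 55.6882 min.
C(t) = C_in + (C₀ − C_in) e^(−t/τ). Set C = 1.559 and solve for t:
e^(−t/τ) = (C − C_in)/(C₀ − C_in) = (1.559 − 0.3922)/(3.929 − 0.3922) = 0.329903
t = −τ ln(…) = 55.6882 × 1.10896 = 61.7559 min.

61.76 min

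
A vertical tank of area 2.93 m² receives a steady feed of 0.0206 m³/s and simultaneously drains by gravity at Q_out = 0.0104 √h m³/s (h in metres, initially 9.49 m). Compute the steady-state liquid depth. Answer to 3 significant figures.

Accumulation of liquid (constant cross-section A): A dh/dt = Q_in − 0.0104 √h. At steady state dh/dt = 0:
Q_in = 0.0104 √h_ss ⇒ √h_ss = 0.0206/0.0104 = 1.9808.
h_ss = 1.9808² = 3.9234 m. (Since h₀ = 9.49 m > h_ss, the level will fall toward this value.)

3.92 m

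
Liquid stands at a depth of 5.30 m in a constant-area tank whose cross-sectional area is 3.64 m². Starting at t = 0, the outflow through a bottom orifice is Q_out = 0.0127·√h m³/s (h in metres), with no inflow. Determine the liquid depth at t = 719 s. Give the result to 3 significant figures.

A dh/dt = −Q_out = −0.0127 √h.
Separate and integrate: 2(√h − √h₀) = −(0.0127/A) t.
√h = √5.30 − 0.0127·719/(2·3.64) = 2.3022 − 1.2543 = 1.0479.
h = 1.0479² = 1.0980 m.

1.10 m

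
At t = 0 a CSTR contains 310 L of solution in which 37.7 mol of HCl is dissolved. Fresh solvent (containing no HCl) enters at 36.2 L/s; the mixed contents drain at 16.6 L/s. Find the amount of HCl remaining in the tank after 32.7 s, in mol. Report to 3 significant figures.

Let m(t) be the amount of HCl. Volume: V(t) = V₀ + (Q_in − Q_out) t = 310 + 19.600 t; V(32.7) = 950.92 L.
Solute balance: dm/dt = 0 − Q_out C = −Q_out m/V(t).
dm/m = −Q_out dt/(V₀ + 19.600 t); integrating gives ln(m/m₀) = −(Q_out/(Q_in−Q_out)) ln(V/V₀).
m = m₀ (V₀/V)^(Q_out/(Q_in−Q_out)) = 37.7 × (310/950.92)^(0.84694) = 14.590 mol.

14.6 mol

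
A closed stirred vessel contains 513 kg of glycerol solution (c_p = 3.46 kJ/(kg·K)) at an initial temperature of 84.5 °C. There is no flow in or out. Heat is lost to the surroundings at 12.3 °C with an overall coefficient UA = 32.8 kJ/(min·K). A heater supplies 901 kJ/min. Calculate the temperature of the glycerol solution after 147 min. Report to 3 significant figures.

42.7 °C

Lumped-capacitance energy balance: M c_p dT/dt = UA(T_amb − T) + Q̇.
dT/dt = (T_ss − T)/τ with T_ss = T_amb + Q̇/UA = 12.3 + 901/32.8 = 39.770 °C, τ = M c_p/UA = 513·3.46/32.8 = 54.115 min.
Solution: T(t) = T_ss + (T₀ − T_ss) e^(−t/τ).
T(147) = 39.770 + (44.730)·0.066111 = 42.727 °C.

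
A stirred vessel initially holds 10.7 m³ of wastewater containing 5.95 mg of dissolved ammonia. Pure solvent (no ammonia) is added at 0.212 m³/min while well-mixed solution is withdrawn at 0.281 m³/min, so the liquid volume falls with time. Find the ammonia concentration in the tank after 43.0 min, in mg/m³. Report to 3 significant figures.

Let m(t) be the amount of ammonia. Volume: V(t) = V₀ + (Q_in − Q_out) t = 10.7 − 0.069000 t; V(43.0) = 7.7330 m³.
Solute balance: dm/dt = 0 − Q_out C = −Q_out m/V(t).
dm/m = −Q_out dt/(V₀ − 0.069000 t); integrating gives ln(m/m₀) = −(Q_out/(Q_in−Q_out)) ln(V/V₀).
m = m₀ (V₀/V)^(Q_out/(Q_in−Q_out)) = 5.95 × (10.7/7.7330)^(-4.0725) = 1.5855 mg.
C = m/V = 1.5855/7.7330 = 0.20502 mg/m³.

0.205 mg/m³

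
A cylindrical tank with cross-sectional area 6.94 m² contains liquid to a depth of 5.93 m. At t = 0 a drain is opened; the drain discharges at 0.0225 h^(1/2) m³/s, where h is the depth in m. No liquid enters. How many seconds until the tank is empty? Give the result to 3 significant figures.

A dh/dt = −Q_out = −0.0225 √h.
∫ h^(−1/2) dh = −(0.0225/A) ∫ dt, giving 2√h = 2√h₀ − (0.0225/A) t.
Tank is empty when √h = 0: t_empty = 2A√h₀/0.0225.
t_empty = 2·6.94·√5.93/0.0225 = 13.880·2.4352/0.0225 = 1502.2 s.

1500 s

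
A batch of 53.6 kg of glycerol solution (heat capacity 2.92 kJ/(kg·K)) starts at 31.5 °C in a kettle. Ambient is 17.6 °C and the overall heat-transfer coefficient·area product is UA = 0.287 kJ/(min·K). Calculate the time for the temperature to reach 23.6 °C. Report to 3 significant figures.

M c_p dT/dt = −UA(T − T_amb).
τ = M c_p/UA = 545.34 min; T_ss = T_amb = 17.600 °C.
T(t) = T_ss + (T₀ − T_ss)e^(−t/τ); set T = 23.6:
t = −τ ln[(T − T_ss)/(T₀ − T_ss)] = −545.34 · ln(0.43165) = 458.15 min.

458 min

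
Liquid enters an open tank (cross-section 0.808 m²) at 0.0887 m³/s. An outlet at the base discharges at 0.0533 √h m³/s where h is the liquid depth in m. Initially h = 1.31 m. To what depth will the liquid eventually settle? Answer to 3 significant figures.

Mass balance (ρ constant): A dh/dt = Q_in − 0.0533 √h. At steady state dh/dt = 0:
Q_in = 0.0533 √h_ss ⇒ √h_ss = 0.0887/0.0533 = 1.6642.
h_ss = 1.6642² = 2.7694 m. (Since h₀ = 1.31 m < h_ss, the level will rise toward this value.)

2.77 m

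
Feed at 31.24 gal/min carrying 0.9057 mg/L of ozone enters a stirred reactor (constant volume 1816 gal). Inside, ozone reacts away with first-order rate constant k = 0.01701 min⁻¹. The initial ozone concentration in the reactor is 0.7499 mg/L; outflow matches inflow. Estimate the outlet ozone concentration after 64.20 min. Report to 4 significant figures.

0.4881 mg/L

Species balance: V dC/dt = Q C_in − Q C − k V C.
This is linear with rate a = Q/V + k = 0.0342126 min⁻¹.
C_ss = Q C_in/(Q + kV) = 0.455400 mg/L; C(t) = C_ss + (C₀ − C_ss) e^(−a t).
C(64.20) = 0.455400 + (0.294500)·e^(−0.0342126·64.20) = 0.455400 + (0.294500)·0.111197 = 0.488147 mg/L.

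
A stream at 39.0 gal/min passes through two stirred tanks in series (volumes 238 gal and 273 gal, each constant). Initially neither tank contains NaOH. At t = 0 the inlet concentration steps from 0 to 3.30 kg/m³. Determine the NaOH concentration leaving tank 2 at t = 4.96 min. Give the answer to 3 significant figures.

0.582 kg/m³

Species balance on tank i: dCᵢ/dt = (Cᵢ₋₁ − Cᵢ)/τᵢ with τᵢ = Vᵢ/Q.
τ₁ = 238/39.0 = 6.1026 min; τ₂ = 273/39.0 = 7.0000 min.
Solving the cascade with C₁(0)=C₂(0)=0 gives C₂(t) = C_in[1 − (τ₁ e^(−t/τ₁) − τ₂ e^(−t/τ₂))/(τ₁ − τ₂)].
At t = 4.96: e^(−t/τ₁) = 0.44363, e^(−t/τ₂) = 0.49235.
C₂ = 3.30·[1 − (6.1026·0.44363 − 7.0000·0.49235)/(-0.89744)] = 3.30·0.17635 = 0.58196 kg/m³.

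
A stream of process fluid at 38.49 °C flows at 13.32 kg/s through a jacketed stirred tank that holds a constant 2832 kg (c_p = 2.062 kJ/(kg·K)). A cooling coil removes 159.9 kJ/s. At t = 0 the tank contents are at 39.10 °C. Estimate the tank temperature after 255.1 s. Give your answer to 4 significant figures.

First-law balance (no shaft work): M c_p dT/dt = ṁ c_p (T_in − T) − 159.9.
Rearrange: dT/dt = (T_ss − T)/τ with τ = M/ṁ = 212.613 s and T_ss = T_in − Q̇/(ṁ c_p) = 32.6682 °C.
T approaches T_ss exponentially: T(t) = T_ss + (T₀ − T_ss) e^(−t/τ).
T(255.1) = 32.6682 + (6.43178)·e^(−255.1/212.613) = 32.6682 + (6.43178)·0.301244 = 34.6058 °C.

34.61 °C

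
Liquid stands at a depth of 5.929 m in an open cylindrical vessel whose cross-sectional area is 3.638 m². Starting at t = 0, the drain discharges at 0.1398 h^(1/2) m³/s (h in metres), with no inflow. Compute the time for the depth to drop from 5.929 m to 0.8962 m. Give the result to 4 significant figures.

With no inflow, A dh/dt = −0.1398 √h.
∫ h^(−1/2) dh = −(0.1398/A) ∫ dt, giving 2√h = 2√h₀ − (0.1398/A) t.
t = 2A(√h₀ − √h)/0.1398 = 2·3.638·(√5.929 − √0.8962)/0.1398
  = 7.27600 × (2.43495 − 0.946678) / 0.1398 = 77.4585 s.

77.46 s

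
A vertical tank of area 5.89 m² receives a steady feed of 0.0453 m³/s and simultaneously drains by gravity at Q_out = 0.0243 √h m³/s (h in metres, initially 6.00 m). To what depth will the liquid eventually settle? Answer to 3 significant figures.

3.48 m

Unsteady balance on liquid volume: A dh/dt = Q_in − 0.0243 √h. At steady state dh/dt = 0:
Q_in = 0.0243 √h_ss ⇒ √h_ss = 0.0453/0.0243 = 1.8642.
h_ss = 1.8642² = 3.4752 m. (Since h₀ = 6.00 m > h_ss, the level will fall toward this value.)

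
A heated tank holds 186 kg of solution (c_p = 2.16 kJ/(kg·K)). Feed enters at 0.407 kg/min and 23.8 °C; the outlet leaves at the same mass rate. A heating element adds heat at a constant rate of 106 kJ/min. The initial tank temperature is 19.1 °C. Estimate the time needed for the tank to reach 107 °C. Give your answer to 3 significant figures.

553 min

M c_p dT/dt = ṁ c_p (T_in − T) + Q̇.
τ = M/ṁ = 457.00 min; T_ss = T_in + Q̇/(ṁ c_p) = 144.38 °C.
T(t) = T_ss + (T₀ − T_ss) e^(−t/τ). Set T = 107:
e^(−t/τ) = (107 − 144.38)/(19.1 − 144.38) = 0.29834
t = −457.00 · ln(0.29834) = 552.75 min.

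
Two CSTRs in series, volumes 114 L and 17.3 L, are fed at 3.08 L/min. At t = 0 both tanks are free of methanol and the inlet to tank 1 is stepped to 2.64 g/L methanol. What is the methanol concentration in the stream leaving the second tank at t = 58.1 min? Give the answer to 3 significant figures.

1.99 g/L

Time constants: τᵢ = Vᵢ/Q for each well-mixed tank.
τ₁ = 114/3.08 = 37.013 min; τ₂ = 17.3/3.08 = 5.6169 min.
Solving the cascade with C₁(0)=C₂(0)=0 gives C₂(t) = C_in[1 − (τ₁ e^(−t/τ₁) − τ₂ e^(−t/τ₂))/(τ₁ − τ₂)].
At t = 58.1: e^(−t/τ₁) = 0.20810, e^(−t/τ₂) = 3.2191e-05.
C₂ = 2.64·[1 − (37.013·0.20810 − 5.6169·3.2191e-05)/(31.396)] = 2.64·0.75467 = 1.9923 g/L.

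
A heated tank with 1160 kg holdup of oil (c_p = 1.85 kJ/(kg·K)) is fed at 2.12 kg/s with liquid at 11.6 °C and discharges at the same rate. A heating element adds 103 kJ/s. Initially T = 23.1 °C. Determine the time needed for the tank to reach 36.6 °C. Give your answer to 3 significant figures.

Unsteady energy balance on the tank contents: M c_p dT/dt = ṁ c_p (T_in − T) + 103.
τ = M/ṁ = 547.17 s; T_ss = T_in + Q̇/(ṁ c_p) = 37.862 °C.
T(t) = T_ss + (T₀ − T_ss) e^(−t/τ). Set T = 36.6:
e^(−t/τ) = (36.6 − 37.862)/(23.1 − 37.862) = 0.085497
t = −547.17 · ln(0.085497) = 1345.6 s.

1350 s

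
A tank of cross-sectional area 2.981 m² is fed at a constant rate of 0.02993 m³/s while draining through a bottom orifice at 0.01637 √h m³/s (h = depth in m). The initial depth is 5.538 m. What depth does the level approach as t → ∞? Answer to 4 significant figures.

A dh/dt = Q_in − 0.01637 √h. Steady state requires inflow = outflow:
Q_in = 0.01637 √h_ss ⇒ √h_ss = 0.02993/0.01637 = 1.82834.
h_ss = 1.82834² = 3.34284 m. (Since h₀ = 5.538 m > h_ss, the level will fall toward this value.)

3.343 m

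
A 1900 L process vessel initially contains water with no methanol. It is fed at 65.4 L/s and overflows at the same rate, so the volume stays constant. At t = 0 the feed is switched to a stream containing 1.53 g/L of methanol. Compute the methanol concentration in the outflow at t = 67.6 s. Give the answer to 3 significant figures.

1.38 g/L

Unsteady species balance (constant V, well mixed): V dC/dt = Q(C_in − C).
Time constant τ = V/Q = 1900/65.4 = 29.052 s.
Integrating: C(t) = C_in + (C₀ − C_in) e^(−t/τ).
C(67.6) = 1.53 + (0 − 1.53)·e^(−67.6/29.052) = 1.53 + (-1.5300)·0.097601 = 1.3807 g/L.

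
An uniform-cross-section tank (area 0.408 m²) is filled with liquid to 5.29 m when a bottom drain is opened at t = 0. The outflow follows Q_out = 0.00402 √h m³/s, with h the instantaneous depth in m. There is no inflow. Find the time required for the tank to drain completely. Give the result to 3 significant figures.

467 s

With no inflow, A dh/dt = −0.00402 √h.
This is separable: 2 d(√h)/dt = −0.00402/A, so √h = √h₀ − (0.00402/(2A)) t.
Tank is empty when √h = 0: t_empty = 2A√h₀/0.00402.
t_empty = 2·0.408·√5.29/0.00402 = 0.81600·2.3000/0.00402 = 466.87 s.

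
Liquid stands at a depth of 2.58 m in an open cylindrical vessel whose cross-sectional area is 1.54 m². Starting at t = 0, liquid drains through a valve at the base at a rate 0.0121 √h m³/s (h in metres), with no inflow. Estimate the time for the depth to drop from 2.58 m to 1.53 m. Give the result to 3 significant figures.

Volume balance on the tank: A dh/dt = −0.0121 √h.
Separate and integrate: 2(√h − √h₀) = −(0.0121/A) t.
t = 2A(√h₀ − √h)/0.0121 = 2·1.54·(√2.58 − √1.53)/0.0121
  = 3.0800 × (1.6062 − 1.2369) / 0.0121 = 94.005 s.

94.0 s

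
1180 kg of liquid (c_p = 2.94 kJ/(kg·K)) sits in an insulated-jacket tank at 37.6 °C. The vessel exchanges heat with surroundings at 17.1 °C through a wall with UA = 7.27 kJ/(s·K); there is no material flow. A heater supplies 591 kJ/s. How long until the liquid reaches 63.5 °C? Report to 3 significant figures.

265 s

M c_p dT/dt = −UA(T − T_amb) + Q̇.
τ = M c_p/UA = 477.19 s; T_ss = T_amb + Q̇/UA = 17.1 + 591/7.27 = 98.393 °C.
T(t) = T_ss + (T₀ − T_ss)e^(−t/τ); set T = 63.5:
t = −τ ln[(T − T_ss)/(T₀ − T_ss)] = −477.19 · ln(0.57396) = 264.93 s.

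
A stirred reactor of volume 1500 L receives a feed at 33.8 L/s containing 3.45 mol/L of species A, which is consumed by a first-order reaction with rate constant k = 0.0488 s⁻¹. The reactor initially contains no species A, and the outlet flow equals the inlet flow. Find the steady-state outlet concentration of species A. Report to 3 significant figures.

1.09 mol/L

V dC/dt = Q(C_in − C) − k V C.
Steady state (dC/dt = 0): C_ss = Q C_in/(Q + kV) = C_in/(1 + kV/Q).
C_ss = 33.8·3.45/(33.8 + 0.0488·1500) = 116.61/107.00 = 1.0898 mol/L.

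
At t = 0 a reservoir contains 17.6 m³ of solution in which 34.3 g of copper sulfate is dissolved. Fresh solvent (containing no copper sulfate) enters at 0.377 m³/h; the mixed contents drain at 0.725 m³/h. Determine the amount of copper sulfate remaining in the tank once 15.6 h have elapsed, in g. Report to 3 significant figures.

15.9 g

Total volume: dV/dt = Q_in − Q_out = -0.34800 m³/h, so V(t) = 17.6 − 0.34800 t and V(15.6) = 12.171 m³.
No copper sulfate enters, so dm/dt = −Q_out · (m/V).
Separate: dm/m = −Q_out dt/V(t) ⇒ ln(m/m₀) = −(Q_out/(Q_in−Q_out)) ln(V/V₀).
m = m₀ (V₀/V)^(Q_out/(Q_in−Q_out)) = 34.3 × (17.6/12.171)^(-2.0833) = 15.907 g.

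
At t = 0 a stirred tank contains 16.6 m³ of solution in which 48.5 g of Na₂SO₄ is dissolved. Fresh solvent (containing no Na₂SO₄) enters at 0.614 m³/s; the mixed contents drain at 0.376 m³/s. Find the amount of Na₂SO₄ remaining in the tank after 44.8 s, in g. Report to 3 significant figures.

Total volume: dV/dt = Q_in − Q_out = 0.23800 m³/s, so V(t) = 16.6 + 0.23800 t and V(44.8) = 27.262 m³.
Species balance (pure solvent in): dm/dt = −Q_out · m/V(t).
dm/m = −Q_out dt/(V₀ + 0.23800 t); integrating gives ln(m/m₀) = −(Q_out/(Q_in−Q_out)) ln(V/V₀).
m = m₀ (V₀/V)^(Q_out/(Q_in−Q_out)) = 48.5 × (16.6/27.262)^(1.5798) = 22.149 g.

22.1 g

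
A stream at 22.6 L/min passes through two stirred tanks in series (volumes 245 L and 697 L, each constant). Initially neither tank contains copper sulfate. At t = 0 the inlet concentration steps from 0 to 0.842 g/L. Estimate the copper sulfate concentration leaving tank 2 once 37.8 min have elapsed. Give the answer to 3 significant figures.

0.475 g/L

Each tank obeys Vᵢ dCᵢ/dt = Q(Cᵢ₋₁ − Cᵢ), so τᵢ = Vᵢ/Q.
τ₁ = 245/22.6 = 10.841 min; τ₂ = 697/22.6 = 30.841 min.
Tank 1: C₁ = C_in(1 − e^(−t/τ₁)). Tank 2 (τ₁ ≠ τ₂): C₂ = C_in[1 − (τ₁ e^(−t/τ₁) − τ₂ e^(−t/τ₂))/(τ₁ − τ₂)].
At t = 37.8: e^(−t/τ₁) = 0.030597, e^(−t/τ₂) = 0.29357.
C₂ = 0.842·[1 − (10.841·0.030597 − 30.841·0.29357)/(-20.000)] = 0.842·0.56390 = 0.47480 g/L.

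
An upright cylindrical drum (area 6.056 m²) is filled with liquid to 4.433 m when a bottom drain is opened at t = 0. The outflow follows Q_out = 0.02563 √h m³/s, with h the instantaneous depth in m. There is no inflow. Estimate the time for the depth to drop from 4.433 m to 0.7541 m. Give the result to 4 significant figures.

A dh/dt = −Q_out = −0.02563 √h.
This is separable: 2 d(√h)/dt = −0.02563/A, so √h = √h₀ − (0.02563/(2A)) t.
t = 2A(√h₀ − √h)/0.02563 = 2·6.056·(√4.433 − √0.7541)/0.02563
  = 12.1120 × (2.10547 − 0.868389) / 0.02563 = 584.608 s.

584.6 s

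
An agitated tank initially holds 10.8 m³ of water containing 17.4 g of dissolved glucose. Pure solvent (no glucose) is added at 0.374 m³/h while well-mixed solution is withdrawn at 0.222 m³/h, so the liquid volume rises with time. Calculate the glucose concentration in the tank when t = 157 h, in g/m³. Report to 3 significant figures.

0.0914 g/m³

Total volume: dV/dt = Q_in − Q_out = 0.15200 m³/h, so V(t) = 10.8 + 0.15200 t and V(157) = 34.664 m³.
No glucose enters, so dm/dt = −Q_out · (m/V).
dm/m = −Q_out dt/(V₀ + 0.15200 t); integrating gives ln(m/m₀) = −(Q_out/(Q_in−Q_out)) ln(V/V₀).
m = m₀ (V₀/V)^(Q_out/(Q_in−Q_out)) = 17.4 × (10.8/34.664)^(1.4605) = 3.1685 g.
C = m/V = 3.1685/34.664 = 0.091407 g/m³.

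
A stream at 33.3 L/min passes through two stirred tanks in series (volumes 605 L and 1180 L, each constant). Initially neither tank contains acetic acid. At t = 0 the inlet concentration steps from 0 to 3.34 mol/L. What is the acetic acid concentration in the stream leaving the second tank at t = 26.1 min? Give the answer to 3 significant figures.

0.894 mol/L

Each tank obeys Vᵢ dCᵢ/dt = Q(Cᵢ₋₁ − Cᵢ), so τᵢ = Vᵢ/Q.
τ₁ = 605/33.3 = 18.168 min; τ₂ = 1180/33.3 = 35.435 min.
Solving the cascade with C₁(0)=C₂(0)=0 gives C₂(t) = C_in[1 − (τ₁ e^(−t/τ₁) − τ₂ e^(−t/τ₂))/(τ₁ − τ₂)].
At t = 26.1: e^(−t/τ₁) = 0.23774, e^(−t/τ₂) = 0.47876.
C₂ = 3.34·[1 − (18.168·0.23774 − 35.435·0.47876)/(-17.267)] = 3.34·0.26764 = 0.89392 mol/L.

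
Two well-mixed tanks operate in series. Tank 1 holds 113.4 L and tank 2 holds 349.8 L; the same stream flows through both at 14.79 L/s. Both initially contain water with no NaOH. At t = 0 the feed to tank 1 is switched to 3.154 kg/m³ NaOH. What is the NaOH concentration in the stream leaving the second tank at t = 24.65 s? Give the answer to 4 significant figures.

Time constants: τᵢ = Vᵢ/Q for each well-mixed tank.
τ₁ = 113.4/14.79 = 7.66734 s; τ₂ = 349.8/14.79 = 23.6511 s.
Tank 1: C₁ = C_in(1 − e^(−t/τ₁)). Tank 2 (τ₁ ≠ τ₂): C₂ = C_in[1 − (τ₁ e^(−t/τ₁) − τ₂ e^(−t/τ₂))/(τ₁ − τ₂)].
At t = 24.65: e^(−t/τ₁) = 0.0401580, e^(−t/τ₂) = 0.352666.
C₂ = 3.154·[1 − (7.66734·0.0401580 − 23.6511·0.352666)/(-15.9838)] = 3.154·0.497425 = 1.56888 kg/m³.

1.569 kg/m³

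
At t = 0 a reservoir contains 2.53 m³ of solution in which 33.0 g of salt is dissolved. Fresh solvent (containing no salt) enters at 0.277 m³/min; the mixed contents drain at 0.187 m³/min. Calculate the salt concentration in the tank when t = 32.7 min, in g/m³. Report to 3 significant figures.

Let m(t) be the amount of salt. Volume: V(t) = V₀ + (Q_in − Q_out) t = 2.53 + 0.090000 t; V(32.7) = 5.4730 m³.
Species balance (pure solvent in): dm/dt = −Q_out · m/V(t).
Separate: dm/m = −Q_out dt/V(t) ⇒ ln(m/m₀) = −(Q_out/(Q_in−Q_out)) ln(V/V₀).
m = m₀ (V₀/V)^(Q_out/(Q_in−Q_out)) = 33.0 × (2.53/5.4730)^(2.0778) = 6.6411 g.
C = m/V = 6.6411/5.4730 = 1.2134 g/m³.

1.21 g/m³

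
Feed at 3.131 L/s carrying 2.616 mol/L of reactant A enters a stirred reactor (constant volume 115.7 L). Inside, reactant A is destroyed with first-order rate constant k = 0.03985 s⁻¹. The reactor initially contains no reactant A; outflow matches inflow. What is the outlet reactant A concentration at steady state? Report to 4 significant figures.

1.058 mol/L

Species balance: V dC/dt = Q C_in − Q C − k V C.
At steady state: 0 = Q C_in − (Q + kV) C_ss, so C_ss = Q C_in/(Q + kV).
C_ss = 3.131·2.616/(3.131 + 0.03985·115.7) = 8.19070/7.74165 = 1.05800 mol/L.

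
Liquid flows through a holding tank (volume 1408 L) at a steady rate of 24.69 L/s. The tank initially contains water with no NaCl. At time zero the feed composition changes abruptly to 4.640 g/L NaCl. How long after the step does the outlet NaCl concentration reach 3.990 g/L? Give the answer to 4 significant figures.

112.1 s

Unsteady species balance (constant V, well mixed): V dC/dt = Q(C_in − C), so τ = V/Q = 57.0271 s.
C(t) = C_in + (C₀ − C_in) e^(−t/τ). Set C = 3.990 and solve for t:
e^(−t/τ) = (C − C_in)/(C₀ − C_in) = (3.990 − 4.640)/(0 − 4.640) = 0.140086
t = −τ ln(…) = 57.0271 × 1.96550 = 112.087 s.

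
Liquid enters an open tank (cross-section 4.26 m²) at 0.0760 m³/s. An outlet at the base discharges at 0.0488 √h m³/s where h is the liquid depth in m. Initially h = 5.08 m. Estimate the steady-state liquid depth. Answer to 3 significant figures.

Level balance: A dh/dt = 0.0760 − 0.0488 √h. Setting dh/dt = 0:
Q_in = 0.0488 √h_ss ⇒ √h_ss = 0.0760/0.0488 = 1.5574.
h_ss = 1.5574² = 2.4254 m. (Since h₀ = 5.08 m > h_ss, the level will fall toward this value.)

2.43 m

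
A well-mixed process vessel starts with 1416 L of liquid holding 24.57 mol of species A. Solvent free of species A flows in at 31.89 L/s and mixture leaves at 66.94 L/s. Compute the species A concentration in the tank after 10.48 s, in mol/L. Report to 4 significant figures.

Total volume: dV/dt = Q_in − Q_out = -35.0500 L/s, so V(t) = 1416 − 35.0500 t and V(10.48) = 1048.68 L.
Solute balance: dm/dt = 0 − Q_out C = −Q_out m/V(t).
Separate: dm/m = −Q_out dt/V(t) ⇒ ln(m/m₀) = −(Q_out/(Q_in−Q_out)) ln(V/V₀).
m = m₀ (V₀/V)^(Q_out/(Q_in−Q_out)) = 24.57 × (1416/1048.68)^(-1.90984) = 13.8459 mol.
C = m/V = 13.8459/1048.68 = 0.0132032 mol/L.

0.01320 mol/L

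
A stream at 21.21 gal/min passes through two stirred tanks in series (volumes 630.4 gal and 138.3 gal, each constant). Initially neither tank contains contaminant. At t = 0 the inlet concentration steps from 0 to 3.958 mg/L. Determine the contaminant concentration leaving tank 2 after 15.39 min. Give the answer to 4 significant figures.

Each tank obeys Vᵢ dCᵢ/dt = Q(Cᵢ₋₁ − Cᵢ), so τᵢ = Vᵢ/Q.
τ₁ = 630.4/21.21 = 29.7218 min; τ₂ = 138.3/21.21 = 6.52051 min.
Solving the cascade with C₁(0)=C₂(0)=0 gives C₂(t) = C_in[1 − (τ₁ e^(−t/τ₁) − τ₂ e^(−t/τ₂))/(τ₁ − τ₂)].
At t = 15.39: e^(−t/τ₁) = 0.595829, e^(−t/τ₂) = 0.0943971.
C₂ = 3.958·[1 − (29.7218·0.595829 − 6.52051·0.0943971)/(23.2013)] = 3.958·0.263248 = 1.04194 mg/L.

1.042 mg/L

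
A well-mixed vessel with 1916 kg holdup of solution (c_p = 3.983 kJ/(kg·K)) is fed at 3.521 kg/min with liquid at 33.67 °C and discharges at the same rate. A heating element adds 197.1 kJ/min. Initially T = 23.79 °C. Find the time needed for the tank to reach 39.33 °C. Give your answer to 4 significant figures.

570.2 min

M c_p dT/dt = ṁ c_p (T_in − T) + Q̇.
τ = M/ṁ = 544.164 min; T_ss = T_in + Q̇/(ṁ c_p) = 47.7243 °C.
T(t) = T_ss + (T₀ − T_ss) e^(−t/τ). Set T = 39.33:
e^(−t/τ) = (39.33 − 47.7243)/(23.79 − 47.7243) = 0.350724
t = −544.164 · ln(0.350724) = 570.151 min.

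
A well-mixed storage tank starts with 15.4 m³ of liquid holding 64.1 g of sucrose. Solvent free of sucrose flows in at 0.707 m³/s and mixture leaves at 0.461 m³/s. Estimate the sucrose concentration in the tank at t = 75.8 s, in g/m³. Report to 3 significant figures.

Total volume: dV/dt = Q_in − Q_out = 0.24600 m³/s, so V(t) = 15.4 + 0.24600 t and V(75.8) = 34.047 m³.
No sucrose enters, so dm/dt = −Q_out · (m/V).
Separate: dm/m = −Q_out dt/V(t) ⇒ ln(m/m₀) = −(Q_out/(Q_in−Q_out)) ln(V/V₀).
m = m₀ (V₀/V)^(Q_out/(Q_in−Q_out)) = 64.1 × (15.4/34.047)^(1.8740) = 14.493 g.
C = m/V = 14.493/34.047 = 0.42569 g/m³.

0.426 g/m³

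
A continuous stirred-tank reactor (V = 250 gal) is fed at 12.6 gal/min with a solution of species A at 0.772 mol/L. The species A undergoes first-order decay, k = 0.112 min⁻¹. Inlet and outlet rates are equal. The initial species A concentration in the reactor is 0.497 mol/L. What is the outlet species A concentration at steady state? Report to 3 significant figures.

0.240 mol/L

V dC/dt = Q(C_in − C) − k V C.
Steady state (dC/dt = 0): C_ss = Q C_in/(Q + kV) = C_in/(1 + kV/Q).
C_ss = 12.6·0.772/(12.6 + 0.112·250) = 9.7272/40.600 = 0.23959 mol/L.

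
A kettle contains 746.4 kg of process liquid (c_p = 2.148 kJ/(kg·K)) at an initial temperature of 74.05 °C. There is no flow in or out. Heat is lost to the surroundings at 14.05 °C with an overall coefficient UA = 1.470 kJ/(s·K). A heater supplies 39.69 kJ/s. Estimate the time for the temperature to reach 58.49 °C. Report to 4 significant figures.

Lumped-capacitance energy balance: M c_p dT/dt = UA(T_amb − T) + Q̇.
τ = M c_p/UA = 1090.66 s; T_ss = T_amb + Q̇/UA = 14.05 + 39.69/1.470 = 41.0500 °C.
T(t) = T_ss + (T₀ − T_ss)e^(−t/τ); set T = 58.49:
t = −τ ln[(T − T_ss)/(T₀ − T_ss)] = −1090.66 · ln(0.528485) = 695.557 s.

695.6 s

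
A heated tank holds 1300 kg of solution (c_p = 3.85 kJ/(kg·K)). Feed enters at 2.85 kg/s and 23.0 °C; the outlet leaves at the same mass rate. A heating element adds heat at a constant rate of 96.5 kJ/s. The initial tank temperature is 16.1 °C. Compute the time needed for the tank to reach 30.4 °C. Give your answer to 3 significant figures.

M c_p dT/dt = ṁ c_p (T_in − T) + Q̇.
τ = M/ṁ = 456.14 s; T_ss = T_in + Q̇/(ṁ c_p) = 31.795 °C.
T(t) = T_ss + (T₀ − T_ss) e^(−t/τ). Set T = 30.4:
e^(−t/τ) = (30.4 − 31.795)/(16.1 − 31.795) = 0.088865
t = −456.14 · ln(0.088865) = 1104.1 s.

1100 s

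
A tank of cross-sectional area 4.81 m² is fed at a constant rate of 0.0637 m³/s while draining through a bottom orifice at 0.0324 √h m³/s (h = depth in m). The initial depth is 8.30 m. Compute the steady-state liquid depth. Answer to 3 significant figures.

Mass balance (ρ constant): A dh/dt = Q_in − 0.0324 √h. At steady state dh/dt = 0:
Q_in = 0.0324 √h_ss ⇒ √h_ss = 0.0637/0.0324 = 1.9660.
h_ss = 1.9660² = 3.8654 m. (Since h₀ = 8.30 m > h_ss, the level will fall toward this value.)

3.87 m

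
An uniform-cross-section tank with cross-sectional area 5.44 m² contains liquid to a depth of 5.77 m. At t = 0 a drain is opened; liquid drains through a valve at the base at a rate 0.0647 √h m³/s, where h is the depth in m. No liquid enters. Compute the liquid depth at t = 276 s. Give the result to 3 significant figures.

0.579 m

Unsteady balance on liquid volume: A dh/dt = −0.0647 √h.
This is separable: 2 d(√h)/dt = −0.0647/A, so √h = √h₀ − (0.0647/(2A)) t.
√h = √5.77 − 0.0647·276/(2·5.44) = 2.4021 − 1.6413 = 0.76080.
h = 0.76080² = 0.57881 m.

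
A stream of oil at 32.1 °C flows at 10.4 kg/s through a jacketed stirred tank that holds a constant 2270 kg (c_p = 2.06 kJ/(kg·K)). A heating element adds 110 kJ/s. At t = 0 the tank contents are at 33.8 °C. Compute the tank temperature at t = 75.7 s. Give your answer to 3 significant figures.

34.8 °C

Heat balance on the well-mixed liquid: M c_p dT/dt = ṁ c_p (T_in − T) + 110.
τ = M/ṁ = 218.27 s; T_ss = T_in + Q̇/(ṁ c_p) = 32.1 + 110/(10.4·2.06) = 37.234 °C.
T approaches T_ss exponentially: T(t) = T_ss + (T₀ − T_ss) e^(−t/τ).
T(75.7) = 37.234 + (-3.4344)·e^(−75.7/218.27) = 37.234 + (-3.4344)·0.70693 = 34.807 °C.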